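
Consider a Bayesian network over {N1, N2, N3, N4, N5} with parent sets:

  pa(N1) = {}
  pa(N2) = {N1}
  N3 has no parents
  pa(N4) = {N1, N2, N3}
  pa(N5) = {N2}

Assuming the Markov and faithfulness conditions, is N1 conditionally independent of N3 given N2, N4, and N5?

No — N1 and N3 are not d-separated given {N2, N4, N5}.

There are 2 undirected paths between N1 and N3; checking each against the conditioning set {N2, N4, N5}:
Path 1: N1 → N2 → N4 ← N3
  N2 is a chain here and N2 is conditioned on, so the path is blocked at N2.
Path 2: N1 → N4 ← N3
  N4 is a collider and N4 is conditioned on, which opens it — no node blocks this path, so it is active.
At least one path is unblocked, so d-separation fails.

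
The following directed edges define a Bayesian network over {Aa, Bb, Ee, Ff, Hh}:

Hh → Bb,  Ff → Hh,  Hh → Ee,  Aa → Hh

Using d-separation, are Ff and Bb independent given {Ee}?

The only undirected path from Ff to Bb is:
Path 1: Ff → Hh → Bb
  Hh is a chain and Hh is not conditioned on — no node blocks this path, so it is active.
Since the path Ff → Hh → Bb is active, Ff and Bb are not d-separated given {Ee}.

No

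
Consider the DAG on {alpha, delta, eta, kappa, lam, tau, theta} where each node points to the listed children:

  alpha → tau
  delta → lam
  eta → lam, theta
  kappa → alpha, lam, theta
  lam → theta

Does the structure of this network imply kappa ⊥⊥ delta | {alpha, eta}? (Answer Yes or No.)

Yes — kappa and delta are d-separated given {alpha, eta}.

There are 3 undirected paths between kappa and delta; checking each against the conditioning set {alpha, eta}:
Path 1: kappa → theta ← eta → lam ← delta
  theta is a collider here and neither theta nor any of its descendants is conditioned on, so the collider stays closed — the path is blocked at theta.
Path 2: kappa → theta ← lam ← delta
  theta is a collider here and neither theta nor any of its descendants is conditioned on, so the collider stays closed — the path is blocked at theta.
Path 3: kappa → lam ← delta
  lam is a collider here and neither lam nor any of its descendants is conditioned on, so the collider stays closed — the path is blocked at lam.
Since every path is blocked, d-separation holds.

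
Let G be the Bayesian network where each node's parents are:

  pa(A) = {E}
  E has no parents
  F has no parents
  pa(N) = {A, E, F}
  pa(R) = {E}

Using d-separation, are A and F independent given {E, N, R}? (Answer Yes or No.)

We examine all 2 paths between A and F:
Path 1: A ← E → N ← F
  E is a fork here and E is conditioned on, so the path is blocked at E.
Path 2: A → N ← F
  N is a collider and N is conditioned on, which opens it — no node blocks this path, so it is active.
At least one path is unblocked, so d-separation fails.

No — A and F are not d-separated given {E, N, R}.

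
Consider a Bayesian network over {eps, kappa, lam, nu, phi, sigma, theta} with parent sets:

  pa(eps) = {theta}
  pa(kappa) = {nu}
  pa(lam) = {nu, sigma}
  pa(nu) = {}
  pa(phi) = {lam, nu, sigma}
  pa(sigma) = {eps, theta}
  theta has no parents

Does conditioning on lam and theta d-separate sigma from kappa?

No

We examine all 4 paths between sigma and kappa:
Path 1: sigma → phi ← nu → kappa
  phi is a collider here and neither phi nor any of its descendants is conditioned on, so the collider stays closed — the path is blocked at phi.
Path 2: sigma → phi ← lam ← nu → kappa
  phi is a collider here and neither phi nor any of its descendants is conditioned on, so the collider stays closed — the path is blocked at phi.
Path 3: sigma → lam → phi ← nu → kappa
  lam is a chain here and lam is conditioned on, so the path is blocked at lam.
Path 4: sigma → lam ← nu → kappa
  lam is a collider and lam is conditioned on, which opens it; nu is a fork and nu is not conditioned on — no node blocks this path, so it is active.
Since the path sigma → lam ← nu → kappa is active, sigma and kappa are not d-separated given {lam, theta}.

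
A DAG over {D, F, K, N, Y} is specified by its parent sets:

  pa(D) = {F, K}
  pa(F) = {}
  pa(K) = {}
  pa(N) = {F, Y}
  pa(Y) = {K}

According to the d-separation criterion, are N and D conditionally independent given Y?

There are 2 undirected paths between N and D; checking each against the conditioning set {Y}:
  1. N ← Y ← K → D — Y:chain[blocks]; K:fork[open] ⇒ blocked
  2. N ← F → D — F:fork[open] ⇒ active
Since the path N ← F → D is active, N and D are not d-separated given {Y}.

No — N and D are not d-separated given {Y}.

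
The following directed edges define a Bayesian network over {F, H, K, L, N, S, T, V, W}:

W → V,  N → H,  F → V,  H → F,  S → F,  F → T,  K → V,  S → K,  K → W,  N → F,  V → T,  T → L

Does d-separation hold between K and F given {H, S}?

Yes

We examine all 5 paths between K and F:
Path 1: K → V ← F
  V is a collider here and neither V nor any of its descendants is conditioned on, so the collider stays closed — the path is blocked at V.
Path 2: K → V → T ← F
  T is a collider here and neither T nor any of its descendants is conditioned on, so the collider stays closed — the path is blocked at T.
Path 3: K ← S → F
  S is a fork here and S is conditioned on, so the path is blocked at S.
Path 4: K → W → V ← F
  V is a collider here and neither V nor any of its descendants is conditioned on, so the collider stays closed — the path is blocked at V.
Path 5: K → W → V → T ← F
  T is a collider here and neither T nor any of its descendants is conditioned on, so the collider stays closed — the path is blocked at T.
Since every path is blocked, d-separation holds.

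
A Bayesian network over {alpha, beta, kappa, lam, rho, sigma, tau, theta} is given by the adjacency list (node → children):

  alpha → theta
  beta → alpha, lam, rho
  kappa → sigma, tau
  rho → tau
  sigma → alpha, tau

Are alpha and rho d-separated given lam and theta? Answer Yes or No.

There are 3 undirected paths between alpha and rho; checking each against the conditioning set {lam, theta}:
Path 1: alpha ← sigma ← kappa → tau ← rho
  tau is a collider here and neither tau nor any of its descendants is conditioned on, so the collider stays closed — the path is blocked at tau.
Path 2: alpha ← sigma → tau ← rho
  tau is a collider here and neither tau nor any of its descendants is conditioned on, so the collider stays closed — the path is blocked at tau.
Path 3: alpha ← beta → rho
  beta is a fork and beta is not conditioned on — no node blocks this path, so it is active.
Since the path alpha ← beta → rho is active, alpha and rho are not d-separated given {lam, theta}.

No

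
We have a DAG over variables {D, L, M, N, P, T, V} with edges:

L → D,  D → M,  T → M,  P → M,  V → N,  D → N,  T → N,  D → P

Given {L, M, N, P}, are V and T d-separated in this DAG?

No

3 paths connect V and T; each must be blocked for d-separation to hold:
  1. V → N ← D → P → M ← T — N:collider[open]; D:fork[open]; P:chain[blocks]; M:collider[open] ⇒ blocked
  2. V → N ← D → M ← T — N:collider[open]; D:fork[open]; M:collider[open] ⇒ active
  3. V → N ← T — N:collider[open] ⇒ active
Because an active path exists, V and T are not d-separated.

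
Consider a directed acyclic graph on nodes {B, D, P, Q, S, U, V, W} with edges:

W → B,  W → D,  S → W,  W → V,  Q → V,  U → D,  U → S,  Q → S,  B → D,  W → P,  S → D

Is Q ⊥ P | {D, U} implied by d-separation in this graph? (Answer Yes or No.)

There are 6 undirected paths between Q and P; checking each against the conditioning set {D, U}:
Path 1: Q → V ← W → P
  V is a collider here and neither V nor any of its descendants is conditioned on, so the collider stays closed — the path is blocked at V.
Path 2: Q → S ← U → D ← B ← W → P
  U is a fork here and U is conditioned on, so the path is blocked at U.
Path 3: Q → S ← U → D ← W → P
  U is a fork here and U is conditioned on, so the path is blocked at U.
Path 4: Q → S → W → P
  S is a chain and S is not conditioned on; W is a chain and W is not conditioned on — no node blocks this path, so it is active.
Path 5: Q → S → D ← B ← W → P
  S is a chain and S is not conditioned on; D is a collider and D is conditioned on, which opens it; B is a chain and B is not conditioned on; W is a fork and W is not conditioned on — no node blocks this path, so it is active.
Path 6: Q → S → D ← W → P
  S is a chain and S is not conditioned on; D is a collider and D is conditioned on, which opens it; W is a fork and W is not conditioned on — no node blocks this path, so it is active.
Since the path Q → S → W → P is active, Q and P are not d-separated given {D, U}.

No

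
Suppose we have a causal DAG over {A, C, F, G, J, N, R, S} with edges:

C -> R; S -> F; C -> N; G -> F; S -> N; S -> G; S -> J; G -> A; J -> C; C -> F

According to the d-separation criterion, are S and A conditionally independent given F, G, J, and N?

Enumerating the 4 paths from S to A and testing each for blocking by {F, G, J, N}:
Path 1: S → J → C → F ← G → A
  J is a chain here and J is conditioned on, so the path is blocked at J.
Path 2: S → G → A
  G is a chain here and G is conditioned on, so the path is blocked at G.
Path 3: S → N ← C → F ← G → A
  G is a fork here and G is conditioned on, so the path is blocked at G.
Path 4: S → F ← G → A
  G is a fork here and G is conditioned on, so the path is blocked at G.
All paths are blocked; S ⊥ A | {F, G, J, N} holds.

Yes — S and A are d-separated given {F, G, J, N}.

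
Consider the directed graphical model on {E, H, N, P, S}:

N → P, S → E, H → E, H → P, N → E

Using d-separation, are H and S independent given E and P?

No

There are 2 undirected paths between H and S; checking each against the conditioning set {E, P}:
Path 1: H → P ← N → E ← S
  P is a collider and P is conditioned on, which opens it; N is a fork and N is not conditioned on; E is a collider and E is conditioned on, which opens it — no node blocks this path, so it is active.
Path 2: H → E ← S
  E is a collider and E is conditioned on, which opens it — no node blocks this path, so it is active.
At least one path is unblocked, so d-separation fails.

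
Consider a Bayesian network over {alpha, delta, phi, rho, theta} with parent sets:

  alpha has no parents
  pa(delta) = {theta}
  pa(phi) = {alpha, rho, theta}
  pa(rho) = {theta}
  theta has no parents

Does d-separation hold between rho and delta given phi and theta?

Yes

Enumerating the 2 paths from rho to delta and testing each for blocking by {phi, theta}:
  1. rho → phi ← theta → delta — phi:collider[open]; theta:fork[blocks] ⇒ blocked
  2. rho ← theta → delta — theta:fork[blocks] ⇒ blocked
Every path is blocked, so rho and delta are d-separated given {phi, theta}.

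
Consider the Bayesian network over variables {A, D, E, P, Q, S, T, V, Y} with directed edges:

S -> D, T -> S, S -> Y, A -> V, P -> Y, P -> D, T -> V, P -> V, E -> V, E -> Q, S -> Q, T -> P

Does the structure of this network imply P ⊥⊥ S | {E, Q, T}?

We examine all 6 paths between P and S:
  1. P → Y ← S — Y:collider[blocks] ⇒ blocked
  2. P ← T → S — T:fork[blocks] ⇒ blocked
  3. P ← T → V ← E → Q ← S — T:fork[blocks]; V:collider[blocks]; E:fork[blocks]; Q:collider[open] ⇒ blocked
  4. P → D ← S — D:collider[blocks] ⇒ blocked
  5. P → V ← T → S — V:collider[blocks]; T:fork[blocks] ⇒ blocked
  6. P → V ← E → Q ← S — V:collider[blocks]; E:fork[blocks]; Q:collider[open] ⇒ blocked
Since every path is blocked, d-separation holds.

Yes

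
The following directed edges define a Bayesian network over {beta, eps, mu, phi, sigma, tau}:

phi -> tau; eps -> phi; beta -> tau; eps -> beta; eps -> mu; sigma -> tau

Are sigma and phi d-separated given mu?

Yes — sigma and phi are d-separated given {mu}.

Enumerating the 2 paths from sigma to phi and testing each for blocking by {mu}:
Path 1: sigma → tau ← beta ← eps → phi
  tau is a collider here and neither tau nor any of its descendants is conditioned on, so the collider stays closed — the path is blocked at tau.
Path 2: sigma → tau ← phi
  tau is a collider here and neither tau nor any of its descendants is conditioned on, so the collider stays closed — the path is blocked at tau.
Every path is blocked, so sigma and phi are d-separated given {mu}.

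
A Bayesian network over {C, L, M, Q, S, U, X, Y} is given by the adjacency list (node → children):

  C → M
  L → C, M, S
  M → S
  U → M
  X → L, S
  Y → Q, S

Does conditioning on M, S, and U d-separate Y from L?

No

There are 4 undirected paths between Y and L; checking each against the conditioning set {M, S, U}:
  1. Y → S ← M ← C ← L — S:collider[open]; M:chain[blocks]; C:chain[open] ⇒ blocked
  2. Y → S ← M ← L — S:collider[open]; M:chain[blocks] ⇒ blocked
  3. Y → S ← L — S:collider[open] ⇒ active
  4. Y → S ← X → L — S:collider[open]; X:fork[open] ⇒ active
Because an active path exists, Y and L are not d-separated.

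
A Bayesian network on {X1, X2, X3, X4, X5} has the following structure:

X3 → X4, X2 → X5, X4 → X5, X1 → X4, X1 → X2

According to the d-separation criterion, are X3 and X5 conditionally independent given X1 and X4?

We examine all 2 paths between X3 and X5:
Path 1: X3 → X4 → X5
  X4 is a chain here and X4 is conditioned on, so the path is blocked at X4.
Path 2: X3 → X4 ← X1 → X2 → X5
  X1 is a fork here and X1 is conditioned on, so the path is blocked at X1.
Since every path is blocked, d-separation holds.

Yes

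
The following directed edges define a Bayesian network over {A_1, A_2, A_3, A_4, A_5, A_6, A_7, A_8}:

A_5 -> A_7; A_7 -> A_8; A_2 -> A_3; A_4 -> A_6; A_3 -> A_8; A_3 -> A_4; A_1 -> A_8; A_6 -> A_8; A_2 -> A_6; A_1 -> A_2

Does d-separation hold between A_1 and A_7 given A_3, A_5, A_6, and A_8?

No

There are 5 undirected paths between A_1 and A_7; checking each against the conditioning set {A_3, A_5, A_6, A_8}:
  1. A_1 → A_2 → A_6 ← A_4 ← A_3 → A_8 ← A_7 — A_2:chain[open]; A_6:collider[open]; A_4:chain[open]; A_3:fork[blocks]; A_8:collider[open] ⇒ blocked
  2. A_1 → A_2 → A_6 → A_8 ← A_7 — A_2:chain[open]; A_6:chain[blocks]; A_8:collider[open] ⇒ blocked
  3. A_1 → A_2 → A_3 → A_4 → A_6 → A_8 ← A_7 — A_2:chain[open]; A_3:chain[blocks]; A_4:chain[open]; A_6:chain[blocks]; A_8:collider[open] ⇒ blocked
  4. A_1 → A_2 → A_3 → A_8 ← A_7 — A_2:chain[open]; A_3:chain[blocks]; A_8:collider[open] ⇒ blocked
  5. A_1 → A_8 ← A_7 — A_8:collider[open] ⇒ active
Because an active path exists, A_1 and A_7 are not d-separated.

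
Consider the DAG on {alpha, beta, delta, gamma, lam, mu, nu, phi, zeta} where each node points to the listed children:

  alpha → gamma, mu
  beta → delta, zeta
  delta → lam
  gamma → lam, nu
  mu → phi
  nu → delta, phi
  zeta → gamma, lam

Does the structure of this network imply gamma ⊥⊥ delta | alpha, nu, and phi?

We examine all 6 paths between gamma and delta:
  1. gamma ← alpha → mu → phi ← nu → delta — alpha:fork[blocks]; mu:chain[open]; phi:collider[open]; nu:fork[blocks] ⇒ blocked
  2. gamma → nu → delta — nu:chain[blocks] ⇒ blocked
  3. gamma → lam ← delta — lam:collider[blocks] ⇒ blocked
  4. gamma → lam ← zeta ← beta → delta — lam:collider[blocks]; zeta:chain[open]; beta:fork[open] ⇒ blocked
  5. gamma ← zeta ← beta → delta — zeta:chain[open]; beta:fork[open] ⇒ active
  6. gamma ← zeta → lam ← delta — zeta:fork[open]; lam:collider[blocks] ⇒ blocked
At least one path is unblocked, so d-separation fails.

No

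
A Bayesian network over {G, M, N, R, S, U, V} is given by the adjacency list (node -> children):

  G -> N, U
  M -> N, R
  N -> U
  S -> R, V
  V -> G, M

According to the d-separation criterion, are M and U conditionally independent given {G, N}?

Enumerating the 6 paths from M to U and testing each for blocking by {G, N}:
Path 1: M ← V → G → N → U
  G is a chain here and G is conditioned on, so the path is blocked at G.
Path 2: M ← V → G → U
  G is a chain here and G is conditioned on, so the path is blocked at G.
Path 3: M → N → U
  N is a chain here and N is conditioned on, so the path is blocked at N.
Path 4: M → N ← G → U
  G is a fork here and G is conditioned on, so the path is blocked at G.
Path 5: M → R ← S → V → G → N → U
  R is a collider here and neither R nor any of its descendants is conditioned on, so the collider stays closed — the path is blocked at R.
Path 6: M → R ← S → V → G → U
  R is a collider here and neither R nor any of its descendants is conditioned on, so the collider stays closed — the path is blocked at R.
Every path is blocked, so M and U are d-separated given {G, N}.

Yes — M and U are d-separated given {G, N}.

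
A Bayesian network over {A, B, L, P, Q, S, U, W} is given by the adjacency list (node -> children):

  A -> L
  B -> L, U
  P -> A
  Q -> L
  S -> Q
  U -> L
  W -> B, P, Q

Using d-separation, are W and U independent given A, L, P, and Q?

We examine all 6 paths between W and U:
  1. W → B → L ← U — B:chain[open]; L:collider[open] ⇒ active
  2. W → B → U — B:chain[open] ⇒ active
  3. W → P → A → L ← B → U — P:chain[blocks]; A:chain[blocks]; L:collider[open]; B:fork[open] ⇒ blocked
  4. W → P → A → L ← U — P:chain[blocks]; A:chain[blocks]; L:collider[open] ⇒ blocked
  5. W → Q → L ← B → U — Q:chain[blocks]; L:collider[open]; B:fork[open] ⇒ blocked
  6. W → Q → L ← U — Q:chain[blocks]; L:collider[open] ⇒ blocked
Since the path W → B → L ← U is active, W and U are not d-separated given {A, L, P, Q}.

No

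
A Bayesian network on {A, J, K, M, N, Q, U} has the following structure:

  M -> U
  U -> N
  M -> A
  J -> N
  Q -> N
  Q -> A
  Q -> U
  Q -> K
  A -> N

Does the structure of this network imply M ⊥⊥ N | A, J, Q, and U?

Yes

There are 6 undirected paths between M and N; checking each against the conditioning set {A, J, Q, U}:
  1. M → U ← Q → A → N — U:collider[open]; Q:fork[blocks]; A:chain[blocks] ⇒ blocked
  2. M → U ← Q → N — U:collider[open]; Q:fork[blocks] ⇒ blocked
  3. M → U → N — U:chain[blocks] ⇒ blocked
  4. M → A ← Q → U → N — A:collider[open]; Q:fork[blocks]; U:chain[blocks] ⇒ blocked
  5. M → A ← Q → N — A:collider[open]; Q:fork[blocks] ⇒ blocked
  6. M → A → N — A:chain[blocks] ⇒ blocked
Every path is blocked, so M and N are d-separated given {A, J, Q, U}.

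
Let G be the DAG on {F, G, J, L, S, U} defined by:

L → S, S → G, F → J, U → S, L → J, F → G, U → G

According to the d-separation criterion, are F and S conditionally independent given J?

Enumerating the 3 paths from F to S and testing each for blocking by {J}:
Path 1: F → J ← L → S
  J is a collider and J is conditioned on, which opens it; L is a fork and L is not conditioned on — no node blocks this path, so it is active.
Path 2: F → G ← U → S
  G is a collider here and neither G nor any of its descendants is conditioned on, so the collider stays closed — the path is blocked at G.
Path 3: F → G ← S
  G is a collider here and neither G nor any of its descendants is conditioned on, so the collider stays closed — the path is blocked at G.
Since the path F → J ← L → S is active, F and S are not d-separated given {J}.

No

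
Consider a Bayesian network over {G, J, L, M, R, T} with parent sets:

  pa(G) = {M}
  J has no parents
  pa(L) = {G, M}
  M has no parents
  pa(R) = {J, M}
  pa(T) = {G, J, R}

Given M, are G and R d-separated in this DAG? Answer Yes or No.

We examine all 4 paths between G and R:
Path 1: G → T ← J → R
  T is a collider here and neither T nor any of its descendants is conditioned on, so the collider stays closed — the path is blocked at T.
Path 2: G → T ← R
  T is a collider here and neither T nor any of its descendants is conditioned on, so the collider stays closed — the path is blocked at T.
Path 3: G → L ← M → R
  L is a collider here and neither L nor any of its descendants is conditioned on, so the collider stays closed — the path is blocked at L.
Path 4: G ← M → R
  M is a fork here and M is conditioned on, so the path is blocked at M.
All paths are blocked; G ⊥ R | {M} holds.

Yes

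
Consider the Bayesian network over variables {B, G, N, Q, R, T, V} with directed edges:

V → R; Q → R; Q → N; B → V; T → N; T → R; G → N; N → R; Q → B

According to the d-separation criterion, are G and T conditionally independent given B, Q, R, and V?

Enumerating the 4 paths from G to T and testing each for blocking by {B, Q, R, V}:
  1. G → N → R ← T — N:chain[open]; R:collider[open] ⇒ active
  2. G → N ← T — N:collider[open] ⇒ active
  3. G → N ← Q → B → V → R ← T — N:collider[open]; Q:fork[blocks]; B:chain[blocks]; V:chain[blocks]; R:collider[open] ⇒ blocked
  4. G → N ← Q → R ← T — N:collider[open]; Q:fork[blocks]; R:collider[open] ⇒ blocked
Since the path G → N → R ← T is active, G and T are not d-separated given {B, Q, R, V}.

No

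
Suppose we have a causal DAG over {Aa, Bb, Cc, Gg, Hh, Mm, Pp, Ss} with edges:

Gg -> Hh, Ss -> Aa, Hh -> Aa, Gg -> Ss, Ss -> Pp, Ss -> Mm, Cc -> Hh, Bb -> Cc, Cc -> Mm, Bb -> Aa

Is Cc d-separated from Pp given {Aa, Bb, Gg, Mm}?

No

We examine all 5 paths between Cc and Pp:
  1. Cc → Hh → Aa ← Ss → Pp — Hh:chain[open]; Aa:collider[open]; Ss:fork[open] ⇒ active
  2. Cc → Hh ← Gg → Ss → Pp — Hh:collider[open]; Gg:fork[blocks]; Ss:chain[open] ⇒ blocked
  3. Cc → Mm ← Ss → Pp — Mm:collider[open]; Ss:fork[open] ⇒ active
  4. Cc ← Bb → Aa ← Ss → Pp — Bb:fork[blocks]; Aa:collider[open]; Ss:fork[open] ⇒ blocked
  5. Cc ← Bb → Aa ← Hh ← Gg → Ss → Pp — Bb:fork[blocks]; Aa:collider[open]; Hh:chain[open]; Gg:fork[blocks]; Ss:chain[open] ⇒ blocked
Because an active path exists, Cc and Pp are not d-separated.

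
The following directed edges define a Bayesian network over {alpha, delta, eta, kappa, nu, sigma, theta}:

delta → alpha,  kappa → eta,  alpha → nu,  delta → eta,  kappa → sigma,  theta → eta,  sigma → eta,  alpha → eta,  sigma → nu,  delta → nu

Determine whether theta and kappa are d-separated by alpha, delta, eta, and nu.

No

There are 6 undirected paths between theta and kappa; checking each against the conditioning set {alpha, delta, eta, nu}:
Path 1: theta → eta ← delta → alpha → nu ← sigma ← kappa
  delta is a fork here and delta is conditioned on, so the path is blocked at delta.
Path 2: theta → eta ← delta → nu ← sigma ← kappa
  delta is a fork here and delta is conditioned on, so the path is blocked at delta.
Path 3: theta → eta ← alpha ← delta → nu ← sigma ← kappa
  alpha is a chain here and alpha is conditioned on, so the path is blocked at alpha.
Path 4: theta → eta ← alpha → nu ← sigma ← kappa
  alpha is a fork here and alpha is conditioned on, so the path is blocked at alpha.
Path 5: theta → eta ← sigma ← kappa
  eta is a collider and eta is conditioned on, which opens it; sigma is a chain and sigma is not conditioned on — no node blocks this path, so it is active.
Path 6: theta → eta ← kappa
  eta is a collider and eta is conditioned on, which opens it — no node blocks this path, so it is active.
Because an active path exists, theta and kappa are not d-separated.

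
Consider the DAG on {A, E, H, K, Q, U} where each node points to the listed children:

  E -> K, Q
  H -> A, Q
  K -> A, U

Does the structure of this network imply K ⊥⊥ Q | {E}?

Yes

Enumerating the 2 paths from K to Q and testing each for blocking by {E}:
  1. K ← E → Q — E:fork[blocks] ⇒ blocked
  2. K → A ← H → Q — A:collider[blocks]; H:fork[open] ⇒ blocked
Since every path is blocked, d-separation holds.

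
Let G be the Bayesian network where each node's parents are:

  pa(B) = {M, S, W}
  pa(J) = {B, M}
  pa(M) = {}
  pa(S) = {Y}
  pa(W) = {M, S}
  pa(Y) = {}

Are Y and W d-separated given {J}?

4 paths connect Y and W; each must be blocked for d-separation to hold:
Path 1: Y → S → W
  S is a chain and S is not conditioned on — no node blocks this path, so it is active.
Path 2: Y → S → B → J ← M → W
  S is a chain and S is not conditioned on; B is a chain and B is not conditioned on; J is a collider and J is conditioned on, which opens it; M is a fork and M is not conditioned on — no node blocks this path, so it is active.
Path 3: Y → S → B ← W
  S is a chain and S is not conditioned on; B is a collider and its descendant J is conditioned on, which opens it — no node blocks this path, so it is active.
Path 4: Y → S → B ← M → W
  S is a chain and S is not conditioned on; B is a collider and its descendant J is conditioned on, which opens it; M is a fork and M is not conditioned on — no node blocks this path, so it is active.
Because an active path exists, Y and W are not d-separated.

No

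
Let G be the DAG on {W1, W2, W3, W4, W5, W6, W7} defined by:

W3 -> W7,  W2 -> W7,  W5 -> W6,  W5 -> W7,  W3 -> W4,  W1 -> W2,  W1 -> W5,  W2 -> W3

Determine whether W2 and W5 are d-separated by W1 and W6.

There are 3 undirected paths between W2 and W5; checking each against the conditioning set {W1, W6}:
  1. W2 ← W1 → W5 — W1:fork[blocks] ⇒ blocked
  2. W2 → W7 ← W5 — W7:collider[blocks] ⇒ blocked
  3. W2 → W3 → W7 ← W5 — W3:chain[open]; W7:collider[blocks] ⇒ blocked
Every path is blocked, so W2 and W5 are d-separated given {W1, W6}.

Yes — W2 and W5 are d-separated given {W1, W6}.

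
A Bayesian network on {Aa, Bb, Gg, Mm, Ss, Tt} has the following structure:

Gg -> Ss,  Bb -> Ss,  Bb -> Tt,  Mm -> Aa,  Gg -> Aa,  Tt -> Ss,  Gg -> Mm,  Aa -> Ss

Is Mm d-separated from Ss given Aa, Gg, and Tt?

Yes

4 paths connect Mm and Ss; each must be blocked for d-separation to hold:
Path 1: Mm ← Gg → Ss
  Gg is a fork here and Gg is conditioned on, so the path is blocked at Gg.
Path 2: Mm ← Gg → Aa → Ss
  Gg is a fork here and Gg is conditioned on, so the path is blocked at Gg.
Path 3: Mm → Aa ← Gg → Ss
  Gg is a fork here and Gg is conditioned on, so the path is blocked at Gg.
Path 4: Mm → Aa → Ss
  Aa is a chain here and Aa is conditioned on, so the path is blocked at Aa.
Since every path is blocked, d-separation holds.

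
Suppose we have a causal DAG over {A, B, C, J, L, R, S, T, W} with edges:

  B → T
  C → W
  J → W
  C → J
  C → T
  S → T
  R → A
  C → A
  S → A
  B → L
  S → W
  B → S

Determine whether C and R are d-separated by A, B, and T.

There are 5 undirected paths between C and R; checking each against the conditioning set {A, B, T}:
  1. C → W ← S → A ← R — W:collider[blocks]; S:fork[open]; A:collider[open] ⇒ blocked
  2. C → T ← B → S → A ← R — T:collider[open]; B:fork[blocks]; S:chain[open]; A:collider[open] ⇒ blocked
  3. C → T ← S → A ← R — T:collider[open]; S:fork[open]; A:collider[open] ⇒ active
  4. C → A ← R — A:collider[open] ⇒ active
  5. C → J → W ← S → A ← R — J:chain[open]; W:collider[blocks]; S:fork[open]; A:collider[open] ⇒ blocked
Because an active path exists, C and R are not d-separated.

No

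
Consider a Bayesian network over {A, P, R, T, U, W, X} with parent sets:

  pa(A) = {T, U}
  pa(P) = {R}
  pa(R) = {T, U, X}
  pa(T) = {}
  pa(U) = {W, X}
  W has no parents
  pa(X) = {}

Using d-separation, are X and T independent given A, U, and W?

4 paths connect X and T; each must be blocked for d-separation to hold:
Path 1: X → R ← T
  R is a collider here and neither R nor any of its descendants is conditioned on, so the collider stays closed — the path is blocked at R.
Path 2: X → R ← U → A ← T
  R is a collider here and neither R nor any of its descendants is conditioned on, so the collider stays closed — the path is blocked at R.
Path 3: X → U → A ← T
  U is a chain here and U is conditioned on, so the path is blocked at U.
Path 4: X → U → R ← T
  U is a chain here and U is conditioned on, so the path is blocked at U.
All paths are blocked; X ⊥ T | {A, U, W} holds.

Yes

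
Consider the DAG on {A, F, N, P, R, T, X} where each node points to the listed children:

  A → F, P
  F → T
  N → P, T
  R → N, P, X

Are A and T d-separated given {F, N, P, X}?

Yes — A and T are d-separated given {F, N, P, X}.

3 paths connect A and T; each must be blocked for d-separation to hold:
Path 1: A → P ← N → T
  N is a fork here and N is conditioned on, so the path is blocked at N.
Path 2: A → P ← R → N → T
  N is a chain here and N is conditioned on, so the path is blocked at N.
Path 3: A → F → T
  F is a chain here and F is conditioned on, so the path is blocked at F.
Every path is blocked, so A and T are d-separated given {F, N, P, X}.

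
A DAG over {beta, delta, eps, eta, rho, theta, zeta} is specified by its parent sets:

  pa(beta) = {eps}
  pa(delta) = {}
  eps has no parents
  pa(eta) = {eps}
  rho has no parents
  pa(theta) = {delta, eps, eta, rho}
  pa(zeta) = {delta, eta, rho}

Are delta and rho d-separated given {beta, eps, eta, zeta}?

No — delta and rho are not d-separated given {beta, eps, eta, zeta}.

We examine all 6 paths between delta and rho:
Path 1: delta → zeta ← rho
  zeta is a collider and zeta is conditioned on, which opens it — no node blocks this path, so it is active.
Path 2: delta → zeta ← eta → theta ← rho
  eta is a fork here and eta is conditioned on, so the path is blocked at eta.
Path 3: delta → zeta ← eta ← eps → theta ← rho
  eta is a chain here and eta is conditioned on, so the path is blocked at eta.
Path 4: delta → theta ← rho
  theta is a collider here and neither theta nor any of its descendants is conditioned on, so the collider stays closed — the path is blocked at theta.
Path 5: delta → theta ← eta → zeta ← rho
  theta is a collider here and neither theta nor any of its descendants is conditioned on, so the collider stays closed — the path is blocked at theta.
Path 6: delta → theta ← eps → eta → zeta ← rho
  theta is a collider here and neither theta nor any of its descendants is conditioned on, so the collider stays closed — the path is blocked at theta.
Since the path delta → zeta ← rho is active, delta and rho are not d-separated given {beta, eps, eta, zeta}.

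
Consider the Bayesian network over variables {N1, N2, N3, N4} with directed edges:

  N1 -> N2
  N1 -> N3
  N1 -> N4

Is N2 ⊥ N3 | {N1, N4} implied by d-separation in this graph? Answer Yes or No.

Yes

Only one path connects N2 and N3:
Path 1: N2 ← N1 → N3
  N1 is a fork here and N1 is conditioned on, so the path is blocked at N1.
Since every path is blocked, d-separation holds.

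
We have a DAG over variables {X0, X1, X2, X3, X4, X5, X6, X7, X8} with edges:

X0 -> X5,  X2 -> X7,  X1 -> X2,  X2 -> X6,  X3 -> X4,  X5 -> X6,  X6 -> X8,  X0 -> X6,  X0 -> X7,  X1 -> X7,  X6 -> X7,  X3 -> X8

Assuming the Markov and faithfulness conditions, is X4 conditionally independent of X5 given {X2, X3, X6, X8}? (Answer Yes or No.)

Yes

There are 5 undirected paths between X4 and X5; checking each against the conditioning set {X2, X3, X6, X8}:
  1. X4 ← X3 → X8 ← X6 → X7 ← X0 → X5 — X3:fork[blocks]; X8:collider[open]; X6:fork[blocks]; X7:collider[blocks]; X0:fork[open] ⇒ blocked
  2. X4 ← X3 → X8 ← X6 ← X0 → X5 — X3:fork[blocks]; X8:collider[open]; X6:chain[blocks]; X0:fork[open] ⇒ blocked
  3. X4 ← X3 → X8 ← X6 ← X2 → X7 ← X0 → X5 — X3:fork[blocks]; X8:collider[open]; X6:chain[blocks]; X2:fork[blocks]; X7:collider[blocks]; X0:fork[open] ⇒ blocked
  4. X4 ← X3 → X8 ← X6 ← X2 ← X1 → X7 ← X0 → X5 — X3:fork[blocks]; X8:collider[open]; X6:chain[blocks]; X2:chain[blocks]; X1:fork[open]; X7:collider[blocks]; X0:fork[open] ⇒ blocked
  5. X4 ← X3 → X8 ← X6 ← X5 — X3:fork[blocks]; X8:collider[open]; X6:chain[blocks] ⇒ blocked
All paths are blocked; X4 ⊥ X5 | {X2, X3, X6, X8} holds.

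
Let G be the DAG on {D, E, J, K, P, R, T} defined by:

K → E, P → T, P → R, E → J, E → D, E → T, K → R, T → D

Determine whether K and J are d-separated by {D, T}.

No — K and J are not d-separated given {D, T}.

Enumerating the 3 paths from K to J and testing each for blocking by {D, T}:
  1. K → R ← P → T → D ← E → J — R:collider[blocks]; P:fork[open]; T:chain[blocks]; D:collider[open]; E:fork[open] ⇒ blocked
  2. K → R ← P → T ← E → J — R:collider[blocks]; P:fork[open]; T:collider[open]; E:fork[open] ⇒ blocked
  3. K → E → J — E:chain[open] ⇒ active
At least one path is unblocked, so d-separation fails.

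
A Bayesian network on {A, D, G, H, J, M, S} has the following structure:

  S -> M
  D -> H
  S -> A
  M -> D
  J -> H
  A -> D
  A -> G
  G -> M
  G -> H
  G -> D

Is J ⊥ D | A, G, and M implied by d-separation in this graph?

Yes

Enumerating the 6 paths from J to D and testing each for blocking by {A, G, M}:
Path 1: J → H ← D
  H is a collider here and neither H nor any of its descendants is conditioned on, so the collider stays closed — the path is blocked at H.
Path 2: J → H ← G ← A ← S → M → D
  H is a collider here and neither H nor any of its descendants is conditioned on, so the collider stays closed — the path is blocked at H.
Path 3: J → H ← G ← A → D
  H is a collider here and neither H nor any of its descendants is conditioned on, so the collider stays closed — the path is blocked at H.
Path 4: J → H ← G → M ← S → A → D
  H is a collider here and neither H nor any of its descendants is conditioned on, so the collider stays closed — the path is blocked at H.
Path 5: J → H ← G → M → D
  H is a collider here and neither H nor any of its descendants is conditioned on, so the collider stays closed — the path is blocked at H.
Path 6: J → H ← G → D
  H is a collider here and neither H nor any of its descendants is conditioned on, so the collider stays closed — the path is blocked at H.
Every path is blocked, so J and D are d-separated given {A, G, M}.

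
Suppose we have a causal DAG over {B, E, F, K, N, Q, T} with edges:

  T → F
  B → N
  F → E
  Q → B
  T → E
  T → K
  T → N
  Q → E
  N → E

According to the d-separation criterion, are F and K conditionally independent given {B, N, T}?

Yes

4 paths connect F and K; each must be blocked for d-separation to hold:
  1. F → E ← N ← T → K — E:collider[blocks]; N:chain[blocks]; T:fork[blocks] ⇒ blocked
  2. F → E ← T → K — E:collider[blocks]; T:fork[blocks] ⇒ blocked
  3. F → E ← Q → B → N ← T → K — E:collider[blocks]; Q:fork[open]; B:chain[blocks]; N:collider[open]; T:fork[blocks] ⇒ blocked
  4. F ← T → K — T:fork[blocks] ⇒ blocked
Since every path is blocked, d-separation holds.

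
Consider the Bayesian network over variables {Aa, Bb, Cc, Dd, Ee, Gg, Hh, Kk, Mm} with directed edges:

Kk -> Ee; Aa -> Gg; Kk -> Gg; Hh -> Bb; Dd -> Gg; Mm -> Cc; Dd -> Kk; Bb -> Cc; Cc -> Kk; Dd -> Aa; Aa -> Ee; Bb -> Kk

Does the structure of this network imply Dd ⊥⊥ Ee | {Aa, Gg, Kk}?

Yes

Enumerating the 6 paths from Dd to Ee and testing each for blocking by {Aa, Gg, Kk}:
Path 1: Dd → Gg ← Kk → Ee
  Kk is a fork here and Kk is conditioned on, so the path is blocked at Kk.
Path 2: Dd → Gg ← Aa → Ee
  Aa is a fork here and Aa is conditioned on, so the path is blocked at Aa.
Path 3: Dd → Kk → Gg ← Aa → Ee
  Kk is a chain here and Kk is conditioned on, so the path is blocked at Kk.
Path 4: Dd → Kk → Ee
  Kk is a chain here and Kk is conditioned on, so the path is blocked at Kk.
Path 5: Dd → Aa → Gg ← Kk → Ee
  Aa is a chain here and Aa is conditioned on, so the path is blocked at Aa.
Path 6: Dd → Aa → Ee
  Aa is a chain here and Aa is conditioned on, so the path is blocked at Aa.
Every path is blocked, so Dd and Ee are d-separated given {Aa, Gg, Kk}.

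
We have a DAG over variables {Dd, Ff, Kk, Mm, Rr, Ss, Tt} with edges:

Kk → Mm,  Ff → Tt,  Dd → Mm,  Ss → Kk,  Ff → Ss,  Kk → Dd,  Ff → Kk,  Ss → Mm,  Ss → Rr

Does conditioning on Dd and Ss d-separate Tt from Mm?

6 paths connect Tt and Mm; each must be blocked for d-separation to hold:
  1. Tt ← Ff → Kk → Dd → Mm — Ff:fork[open]; Kk:chain[open]; Dd:chain[blocks] ⇒ blocked
  2. Tt ← Ff → Kk → Mm — Ff:fork[open]; Kk:chain[open] ⇒ active
  3. Tt ← Ff → Kk ← Ss → Mm — Ff:fork[open]; Kk:collider[open]; Ss:fork[blocks] ⇒ blocked
  4. Tt ← Ff → Ss → Kk → Dd → Mm — Ff:fork[open]; Ss:chain[blocks]; Kk:chain[open]; Dd:chain[blocks] ⇒ blocked
  5. Tt ← Ff → Ss → Kk → Mm — Ff:fork[open]; Ss:chain[blocks]; Kk:chain[open] ⇒ blocked
  6. Tt ← Ff → Ss → Mm — Ff:fork[open]; Ss:chain[blocks] ⇒ blocked
Since the path Tt ← Ff → Kk → Mm is active, Tt and Mm are not d-separated given {Dd, Ss}.

No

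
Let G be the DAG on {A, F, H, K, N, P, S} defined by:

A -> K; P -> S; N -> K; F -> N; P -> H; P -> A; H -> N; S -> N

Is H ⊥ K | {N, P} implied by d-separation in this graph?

Yes

There are 4 undirected paths between H and K; checking each against the conditioning set {N, P}:
Path 1: H ← P → S → N → K
  P is a fork here and P is conditioned on, so the path is blocked at P.
Path 2: H ← P → A → K
  P is a fork here and P is conditioned on, so the path is blocked at P.
Path 3: H → N ← S ← P → A → K
  P is a fork here and P is conditioned on, so the path is blocked at P.
Path 4: H → N → K
  N is a chain here and N is conditioned on, so the path is blocked at N.
Every path is blocked, so H and K are d-separated given {N, P}.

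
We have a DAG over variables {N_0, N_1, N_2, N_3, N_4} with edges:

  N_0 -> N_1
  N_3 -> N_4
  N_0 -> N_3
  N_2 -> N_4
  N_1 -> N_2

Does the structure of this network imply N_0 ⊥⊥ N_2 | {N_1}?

We examine all 2 paths between N_0 and N_2:
Path 1: N_0 → N_3 → N_4 ← N_2
  N_4 is a collider here and neither N_4 nor any of its descendants is conditioned on, so the collider stays closed — the path is blocked at N_4.
Path 2: N_0 → N_1 → N_2
  N_1 is a chain here and N_1 is conditioned on, so the path is blocked at N_1.
Every path is blocked, so N_0 and N_2 are d-separated given {N_1}.

Yes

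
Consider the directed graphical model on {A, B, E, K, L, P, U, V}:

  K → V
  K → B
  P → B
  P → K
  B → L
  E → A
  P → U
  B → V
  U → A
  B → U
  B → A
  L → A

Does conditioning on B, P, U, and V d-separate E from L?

6 paths connect E and L; each must be blocked for d-separation to hold:
Path 1: E → A ← B → L
  A is a collider here and neither A nor any of its descendants is conditioned on, so the collider stays closed — the path is blocked at A.
Path 2: E → A ← U ← B → L
  A is a collider here and neither A nor any of its descendants is conditioned on, so the collider stays closed — the path is blocked at A.
Path 3: E → A ← U ← P → B → L
  A is a collider here and neither A nor any of its descendants is conditioned on, so the collider stays closed — the path is blocked at A.
Path 4: E → A ← U ← P → K → B → L
  A is a collider here and neither A nor any of its descendants is conditioned on, so the collider stays closed — the path is blocked at A.
Path 5: E → A ← U ← P → K → V ← B → L
  A is a collider here and neither A nor any of its descendants is conditioned on, so the collider stays closed — the path is blocked at A.
Path 6: E → A ← L
  A is a collider here and neither A nor any of its descendants is conditioned on, so the collider stays closed — the path is blocked at A.
Since every path is blocked, d-separation holds.

Yes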